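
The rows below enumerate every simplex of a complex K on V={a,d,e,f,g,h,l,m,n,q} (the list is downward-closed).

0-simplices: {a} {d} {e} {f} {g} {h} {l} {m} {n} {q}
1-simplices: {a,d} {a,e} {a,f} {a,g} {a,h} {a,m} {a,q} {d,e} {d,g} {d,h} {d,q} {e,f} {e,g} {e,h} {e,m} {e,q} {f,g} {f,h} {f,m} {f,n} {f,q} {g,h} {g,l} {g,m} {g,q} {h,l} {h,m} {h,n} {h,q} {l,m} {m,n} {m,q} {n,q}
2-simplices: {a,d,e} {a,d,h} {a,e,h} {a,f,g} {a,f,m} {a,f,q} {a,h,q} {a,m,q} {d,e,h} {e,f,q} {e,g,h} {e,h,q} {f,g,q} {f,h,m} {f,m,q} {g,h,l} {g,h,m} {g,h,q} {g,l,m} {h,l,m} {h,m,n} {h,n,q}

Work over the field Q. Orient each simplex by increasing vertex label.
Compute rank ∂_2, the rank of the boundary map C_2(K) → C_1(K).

n_0=10 n_1=33 n_2=22  [Q]
∂1: piv[ad,ae,af,ag,ah,am,aq,fn,gl] rk=9  ker:de,dg,dh,dq,ef,eg,eh,em,eq,fg,fh,fm,fq,gh,gm,gq,hl,hm,hn,hq,lm,mn,mq,nq
∂2: piv[ade,adh,aeh,afg,afm,afq,ahq,amq,efq,egh,ehq,fgq,fhm,ghl,ghm,ghq,glm,hmn,hnq] rk=19  ker:deh,fmq,hlm
rk∂_2=19

rank∂_2=19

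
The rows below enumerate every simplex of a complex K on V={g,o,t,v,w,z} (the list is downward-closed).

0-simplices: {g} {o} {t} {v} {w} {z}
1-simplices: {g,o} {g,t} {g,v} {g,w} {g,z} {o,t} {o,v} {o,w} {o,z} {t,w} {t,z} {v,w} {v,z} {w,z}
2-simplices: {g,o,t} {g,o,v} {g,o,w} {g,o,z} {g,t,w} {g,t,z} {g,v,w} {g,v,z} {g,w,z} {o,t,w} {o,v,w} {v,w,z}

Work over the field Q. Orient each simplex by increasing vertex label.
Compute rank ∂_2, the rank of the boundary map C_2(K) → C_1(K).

rank∂_2=9

n_0=6 n_1=14 n_2=12  [Q]
∂1: piv[go,gt,gv,gw,gz] rk=5  ker:ot,ov,ow,oz,tw,tz,vw,vz,wz
∂2: piv[got,gov,gow,goz,gtw,gtz,gvw,gvz,gwz] rk=9  ker:otw,ovw,vwz
rk∂_2=9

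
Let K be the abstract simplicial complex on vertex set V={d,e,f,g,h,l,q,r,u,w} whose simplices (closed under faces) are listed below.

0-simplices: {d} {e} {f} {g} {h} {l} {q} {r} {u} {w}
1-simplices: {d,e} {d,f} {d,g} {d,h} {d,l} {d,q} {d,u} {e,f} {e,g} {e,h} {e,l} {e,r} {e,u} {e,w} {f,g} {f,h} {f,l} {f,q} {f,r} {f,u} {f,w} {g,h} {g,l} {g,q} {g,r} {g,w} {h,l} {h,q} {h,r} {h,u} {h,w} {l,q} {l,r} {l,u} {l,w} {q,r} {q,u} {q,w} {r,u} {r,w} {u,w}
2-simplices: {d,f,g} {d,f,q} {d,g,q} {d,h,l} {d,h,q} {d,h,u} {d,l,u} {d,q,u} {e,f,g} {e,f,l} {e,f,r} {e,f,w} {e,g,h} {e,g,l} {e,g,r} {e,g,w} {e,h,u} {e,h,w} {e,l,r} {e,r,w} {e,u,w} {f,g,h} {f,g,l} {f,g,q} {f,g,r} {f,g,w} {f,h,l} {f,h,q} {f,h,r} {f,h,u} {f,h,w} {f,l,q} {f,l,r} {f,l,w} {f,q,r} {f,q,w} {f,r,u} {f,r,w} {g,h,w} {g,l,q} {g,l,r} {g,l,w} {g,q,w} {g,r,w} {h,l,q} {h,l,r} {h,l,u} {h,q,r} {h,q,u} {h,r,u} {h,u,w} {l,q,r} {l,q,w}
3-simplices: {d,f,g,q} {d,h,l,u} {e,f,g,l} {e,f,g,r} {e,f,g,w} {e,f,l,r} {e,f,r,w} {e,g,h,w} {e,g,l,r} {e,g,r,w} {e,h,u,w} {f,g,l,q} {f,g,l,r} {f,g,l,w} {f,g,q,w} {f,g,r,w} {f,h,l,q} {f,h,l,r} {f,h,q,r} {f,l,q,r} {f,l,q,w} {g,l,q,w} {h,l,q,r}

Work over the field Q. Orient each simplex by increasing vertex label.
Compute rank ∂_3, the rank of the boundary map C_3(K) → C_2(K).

n_0=10 n_1=41 n_2=53 n_3=23  [Q]
∂1: piv[de,df,dg,dh,dl,dq,du,er,ew] rk=9  ker:ef,eg,eh,el,eu,fg,fh,fl,fq,fr,fu,fw,gh,gl,gq,gr,gw,hl,hq,hr,hu,hw,lq,lr,lu,lw,qr,qu,qw,ru,rw,uw
∂2: piv[dfg,dfq,dgq,dhl,dhq,dhu,dlu,dqu,efg,efl,efr,efw,egh,egl,egr,egw,ehu,ehw,elr,erw,euw,fgh,fhl,fhq,fhr,fhu,flq,flw,fqr,fqw,fru] rk=31  ker:fgl,fgq,fgr,fgw,fhw,flr,frw,ghw,glq,glr,glw,gqw,grw,hlq,hlr,hlu,hqr,hqu,hru,huw,lqr,lqw
∂3: piv[dfgq,dhlu,efgl,efgr,efgw,eflr,efrw,eghw,eglr,egrw,ehuw,fglq,fglw,fgqw,fhlq,fhlr,fhqr,flqr,flqw] rk=19  ker:fglr,fgrw,glqw,hlqr
rk∂_3=19

rank∂_3=19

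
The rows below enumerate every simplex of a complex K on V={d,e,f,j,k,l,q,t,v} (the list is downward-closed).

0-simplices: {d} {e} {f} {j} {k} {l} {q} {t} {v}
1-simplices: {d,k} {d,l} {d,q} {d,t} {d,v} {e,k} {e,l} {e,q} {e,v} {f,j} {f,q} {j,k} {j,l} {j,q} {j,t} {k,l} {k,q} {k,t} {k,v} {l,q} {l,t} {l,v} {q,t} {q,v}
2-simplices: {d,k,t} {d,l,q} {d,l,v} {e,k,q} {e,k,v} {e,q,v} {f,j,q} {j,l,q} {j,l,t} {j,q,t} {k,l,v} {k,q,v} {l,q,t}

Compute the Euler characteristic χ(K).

n_0=9 n_1=24 n_2=13
χ=+9−24+13=-2

χ(K)=-2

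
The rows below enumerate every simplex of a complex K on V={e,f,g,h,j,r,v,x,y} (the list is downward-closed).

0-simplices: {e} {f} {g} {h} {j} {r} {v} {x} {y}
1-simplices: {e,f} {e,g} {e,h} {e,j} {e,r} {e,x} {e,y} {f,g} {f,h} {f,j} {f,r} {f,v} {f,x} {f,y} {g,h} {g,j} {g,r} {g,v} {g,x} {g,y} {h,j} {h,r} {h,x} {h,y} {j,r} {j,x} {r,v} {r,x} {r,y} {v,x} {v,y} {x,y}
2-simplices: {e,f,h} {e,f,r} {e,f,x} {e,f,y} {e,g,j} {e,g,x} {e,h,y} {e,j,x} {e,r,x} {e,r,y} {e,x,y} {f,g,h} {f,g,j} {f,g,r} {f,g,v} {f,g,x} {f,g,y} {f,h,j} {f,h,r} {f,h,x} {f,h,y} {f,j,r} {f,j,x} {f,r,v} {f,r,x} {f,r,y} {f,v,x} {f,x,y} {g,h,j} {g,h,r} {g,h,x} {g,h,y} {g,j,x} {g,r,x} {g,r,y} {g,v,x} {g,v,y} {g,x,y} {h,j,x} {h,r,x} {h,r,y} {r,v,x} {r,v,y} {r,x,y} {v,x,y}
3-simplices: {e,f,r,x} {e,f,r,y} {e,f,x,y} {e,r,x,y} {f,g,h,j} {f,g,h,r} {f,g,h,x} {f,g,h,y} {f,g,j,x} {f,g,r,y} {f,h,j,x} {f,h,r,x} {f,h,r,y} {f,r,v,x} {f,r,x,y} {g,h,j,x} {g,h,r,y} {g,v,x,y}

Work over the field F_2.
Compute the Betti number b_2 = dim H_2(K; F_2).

b_2=6

n_0=9 n_1=32 n_2=45 n_3=18  [Z2]
∂1: piv[ef,eg,eh,ej,er,ex,ey,fv] rk=8  ker:fg,fh,fj,fr,fx,fy,gh,gj,gr,gv,gx,gy,hj,hr,hx,hy,jr,jx,rv,rx,ry,vx,vy,xy
∂2: piv[efh,efr,efx,efy,egj,egx,ehy,ejx,erx,ery,exy,fgh,fgj,fgr,fgv,fgx,fgy,fhj,fhr,fhx,fjr,frv,fvx,gvy] rk=24  ker:fhy,fjx,frx,fry,fxy,ghj,ghr,ghx,ghy,gjx,grx,gry,gvx,gxy,hjx,hrx,hry,rvx,rvy,rxy,vxy
∂3: piv[efrx,efry,efxy,erxy,fghj,fghr,fghx,fghy,fgjx,fgry,fhjx,fhrx,fhry,frvx,gvxy] rk=15  ker:frxy,ghjx,ghry
b_2=(45−24)−15=6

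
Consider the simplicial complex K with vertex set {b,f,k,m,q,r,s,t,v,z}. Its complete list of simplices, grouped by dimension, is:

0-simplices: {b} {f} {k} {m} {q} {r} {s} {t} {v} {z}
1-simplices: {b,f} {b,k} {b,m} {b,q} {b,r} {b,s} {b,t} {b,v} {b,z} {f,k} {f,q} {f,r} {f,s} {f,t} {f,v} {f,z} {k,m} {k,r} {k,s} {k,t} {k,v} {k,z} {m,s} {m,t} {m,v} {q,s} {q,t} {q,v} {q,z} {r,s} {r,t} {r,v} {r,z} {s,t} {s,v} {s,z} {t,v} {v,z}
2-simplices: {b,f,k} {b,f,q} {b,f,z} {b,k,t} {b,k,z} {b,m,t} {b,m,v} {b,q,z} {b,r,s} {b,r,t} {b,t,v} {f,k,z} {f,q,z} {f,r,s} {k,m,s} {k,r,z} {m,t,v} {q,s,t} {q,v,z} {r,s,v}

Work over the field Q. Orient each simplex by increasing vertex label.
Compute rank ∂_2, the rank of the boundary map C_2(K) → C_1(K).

rank∂_2=17

n_0=10 n_1=38 n_2=20  [Q]
∂1: piv[bf,bk,bm,bq,br,bs,bt,bv,bz] rk=9  ker:fk,fq,fr,fs,ft,fv,fz,km,kr,ks,kt,kv,kz,ms,mt,mv,qs,qt,qv,qz,rs,rt,rv,rz,st,sv,sz,tv,vz
∂2: piv[bfk,bfq,bfz,bkt,bkz,bmt,bmv,bqz,brs,brt,btv,frs,kms,krz,qst,qvz,rsv] rk=17  ker:fkz,fqz,mtv
rk∂_2=17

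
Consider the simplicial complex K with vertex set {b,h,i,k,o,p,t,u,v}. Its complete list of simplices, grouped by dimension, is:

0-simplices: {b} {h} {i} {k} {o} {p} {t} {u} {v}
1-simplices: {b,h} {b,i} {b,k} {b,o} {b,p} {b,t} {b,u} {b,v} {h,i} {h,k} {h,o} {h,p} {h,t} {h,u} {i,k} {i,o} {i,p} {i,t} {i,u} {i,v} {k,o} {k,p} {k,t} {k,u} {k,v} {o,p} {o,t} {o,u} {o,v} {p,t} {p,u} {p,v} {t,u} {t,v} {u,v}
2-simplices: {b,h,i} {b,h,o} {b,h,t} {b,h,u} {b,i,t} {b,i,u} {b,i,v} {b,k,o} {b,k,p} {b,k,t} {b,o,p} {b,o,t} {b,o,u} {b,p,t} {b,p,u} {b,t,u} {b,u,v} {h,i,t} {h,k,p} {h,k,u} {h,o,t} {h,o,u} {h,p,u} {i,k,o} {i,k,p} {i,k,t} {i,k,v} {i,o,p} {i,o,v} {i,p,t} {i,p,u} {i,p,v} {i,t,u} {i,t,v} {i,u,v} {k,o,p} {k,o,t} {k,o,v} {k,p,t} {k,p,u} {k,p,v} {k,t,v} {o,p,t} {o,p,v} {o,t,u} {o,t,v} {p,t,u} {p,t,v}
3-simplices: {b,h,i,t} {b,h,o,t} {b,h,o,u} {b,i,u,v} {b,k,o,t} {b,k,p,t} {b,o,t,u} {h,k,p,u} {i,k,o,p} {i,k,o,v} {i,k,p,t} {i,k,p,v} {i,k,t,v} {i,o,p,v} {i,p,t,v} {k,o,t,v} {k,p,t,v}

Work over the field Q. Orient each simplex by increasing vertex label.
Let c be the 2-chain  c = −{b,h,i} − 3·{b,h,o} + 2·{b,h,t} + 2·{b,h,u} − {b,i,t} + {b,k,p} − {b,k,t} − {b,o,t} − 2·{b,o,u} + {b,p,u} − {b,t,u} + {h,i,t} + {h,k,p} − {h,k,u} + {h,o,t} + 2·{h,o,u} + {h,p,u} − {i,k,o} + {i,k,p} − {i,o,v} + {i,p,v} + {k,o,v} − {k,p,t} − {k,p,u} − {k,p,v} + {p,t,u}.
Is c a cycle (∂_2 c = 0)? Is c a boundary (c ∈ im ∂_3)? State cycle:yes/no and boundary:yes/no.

n_0=9 n_1=35 n_2=48 n_3=17  [Q]
∂1: piv[bh,bi,bk,bo,bp,bt,bu,bv] rk=8  ker:hi,hk,ho,hp,ht,hu,ik,io,ip,it,iu,iv,ko,kp,kt,ku,kv,op,ot,ou,ov,pt,pu,pv,tu,tv,uv
∂2: piv[bhi,bho,bht,bhu,bit,biu,biv,bko,bkp,bkt,bop,bot,bou,bpt,bpu,btu,buv,hkp,hku,hpu,iko,ikp,ikt,ikv,iov,ipv,itv] rk=27  ker:hit,hot,hou,iop,ipt,ipu,itu,iuv,kop,kot,kov,kpt,kpu,kpv,ktv,opt,opv,otu,otv,ptu,ptv
∂3: piv[bhit,bhot,bhou,biuv,bkot,bkpt,botu,hkpu,ikop,ikov,ikpt,ikpv,iktv,iopv,iptv,kotv] rk=16  ker:kptv
∂2c = 0
c vs im∂3: residual ≠ 0 ⇒ not boundary

cycle:yes boundary:no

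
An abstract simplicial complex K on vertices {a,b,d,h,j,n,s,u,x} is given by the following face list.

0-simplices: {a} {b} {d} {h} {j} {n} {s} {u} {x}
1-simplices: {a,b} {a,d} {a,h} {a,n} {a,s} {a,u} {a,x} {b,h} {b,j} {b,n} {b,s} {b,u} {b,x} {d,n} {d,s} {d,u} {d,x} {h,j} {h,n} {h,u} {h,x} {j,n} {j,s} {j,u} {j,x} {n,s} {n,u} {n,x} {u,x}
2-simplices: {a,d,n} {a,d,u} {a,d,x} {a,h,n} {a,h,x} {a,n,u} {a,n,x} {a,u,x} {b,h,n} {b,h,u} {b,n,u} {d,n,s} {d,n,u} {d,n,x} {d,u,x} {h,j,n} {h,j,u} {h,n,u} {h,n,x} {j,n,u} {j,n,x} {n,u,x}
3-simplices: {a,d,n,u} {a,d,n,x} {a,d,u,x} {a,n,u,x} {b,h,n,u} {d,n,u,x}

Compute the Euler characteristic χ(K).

n_0=9 n_1=29 n_2=22 n_3=6
χ=+9−29+22−6=-4

χ(K)=-4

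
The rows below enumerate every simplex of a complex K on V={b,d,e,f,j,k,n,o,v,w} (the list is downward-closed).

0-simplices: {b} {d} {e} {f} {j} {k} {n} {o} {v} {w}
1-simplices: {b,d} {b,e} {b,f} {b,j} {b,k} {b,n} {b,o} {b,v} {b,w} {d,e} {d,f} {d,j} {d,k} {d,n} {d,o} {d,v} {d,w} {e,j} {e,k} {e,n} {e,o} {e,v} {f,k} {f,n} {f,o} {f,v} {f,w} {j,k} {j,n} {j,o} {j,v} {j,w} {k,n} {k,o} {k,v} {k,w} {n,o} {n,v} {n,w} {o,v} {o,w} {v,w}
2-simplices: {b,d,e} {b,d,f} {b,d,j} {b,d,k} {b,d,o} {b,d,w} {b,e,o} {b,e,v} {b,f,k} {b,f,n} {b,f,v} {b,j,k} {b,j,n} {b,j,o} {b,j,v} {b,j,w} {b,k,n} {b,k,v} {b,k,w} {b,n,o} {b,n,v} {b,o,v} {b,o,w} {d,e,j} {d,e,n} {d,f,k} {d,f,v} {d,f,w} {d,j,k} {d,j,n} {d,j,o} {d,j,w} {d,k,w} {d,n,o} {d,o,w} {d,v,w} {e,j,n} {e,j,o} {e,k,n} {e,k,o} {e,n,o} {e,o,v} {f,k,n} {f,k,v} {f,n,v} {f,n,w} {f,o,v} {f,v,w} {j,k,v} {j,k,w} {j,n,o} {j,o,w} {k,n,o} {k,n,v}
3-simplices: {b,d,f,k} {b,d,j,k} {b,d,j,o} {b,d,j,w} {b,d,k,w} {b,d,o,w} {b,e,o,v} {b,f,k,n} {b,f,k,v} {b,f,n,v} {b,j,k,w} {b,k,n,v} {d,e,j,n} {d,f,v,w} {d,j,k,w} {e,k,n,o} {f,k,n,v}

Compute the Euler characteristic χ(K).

χ(K)=5

n_0=10 n_1=42 n_2=54 n_3=17
χ=+10−42+54−17=5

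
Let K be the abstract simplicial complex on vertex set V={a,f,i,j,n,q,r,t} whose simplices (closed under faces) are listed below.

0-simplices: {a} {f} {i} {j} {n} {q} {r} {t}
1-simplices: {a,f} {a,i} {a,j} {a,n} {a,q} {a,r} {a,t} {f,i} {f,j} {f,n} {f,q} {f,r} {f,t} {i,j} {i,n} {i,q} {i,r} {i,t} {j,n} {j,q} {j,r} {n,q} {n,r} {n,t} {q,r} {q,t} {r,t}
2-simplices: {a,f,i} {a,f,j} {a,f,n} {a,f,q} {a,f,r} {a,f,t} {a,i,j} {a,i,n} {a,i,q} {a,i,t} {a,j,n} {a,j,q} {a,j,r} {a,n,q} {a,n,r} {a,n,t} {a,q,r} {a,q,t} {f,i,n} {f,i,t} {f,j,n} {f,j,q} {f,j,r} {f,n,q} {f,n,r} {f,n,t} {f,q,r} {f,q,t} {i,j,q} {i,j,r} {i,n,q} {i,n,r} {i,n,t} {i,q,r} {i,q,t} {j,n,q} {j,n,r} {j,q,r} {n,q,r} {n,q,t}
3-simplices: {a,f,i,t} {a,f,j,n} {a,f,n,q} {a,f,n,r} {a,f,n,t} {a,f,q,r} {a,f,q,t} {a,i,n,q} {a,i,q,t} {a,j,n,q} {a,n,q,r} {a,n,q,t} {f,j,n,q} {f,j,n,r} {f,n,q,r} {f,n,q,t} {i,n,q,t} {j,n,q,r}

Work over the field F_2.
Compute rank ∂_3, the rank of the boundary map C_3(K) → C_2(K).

rank∂_3=16

n_0=8 n_1=27 n_2=40 n_3=18  [Z2]
∂1: piv[af,ai,aj,an,aq,ar,at] rk=7  ker:fi,fj,fn,fq,fr,ft,ij,in,iq,ir,it,jn,jq,jr,nq,nr,nt,qr,qt,rt
∂2: piv[afi,afj,afn,afq,afr,aft,aij,ain,aiq,ait,ajn,ajq,ajr,anq,anr,ant,aqr,aqt,ijr] rk=19  ker:fin,fit,fjn,fjq,fjr,fnq,fnr,fnt,fqr,fqt,ijq,inq,inr,int,iqr,iqt,jnq,jnr,jqr,nqr,nqt
∂3: piv[afit,afjn,afnq,afnr,afnt,afqr,afqt,ainq,aiqt,ajnq,anqr,anqt,fjnq,fjnr,inqt,jnqr] rk=16  ker:fnqr,fnqt
rk∂_3=16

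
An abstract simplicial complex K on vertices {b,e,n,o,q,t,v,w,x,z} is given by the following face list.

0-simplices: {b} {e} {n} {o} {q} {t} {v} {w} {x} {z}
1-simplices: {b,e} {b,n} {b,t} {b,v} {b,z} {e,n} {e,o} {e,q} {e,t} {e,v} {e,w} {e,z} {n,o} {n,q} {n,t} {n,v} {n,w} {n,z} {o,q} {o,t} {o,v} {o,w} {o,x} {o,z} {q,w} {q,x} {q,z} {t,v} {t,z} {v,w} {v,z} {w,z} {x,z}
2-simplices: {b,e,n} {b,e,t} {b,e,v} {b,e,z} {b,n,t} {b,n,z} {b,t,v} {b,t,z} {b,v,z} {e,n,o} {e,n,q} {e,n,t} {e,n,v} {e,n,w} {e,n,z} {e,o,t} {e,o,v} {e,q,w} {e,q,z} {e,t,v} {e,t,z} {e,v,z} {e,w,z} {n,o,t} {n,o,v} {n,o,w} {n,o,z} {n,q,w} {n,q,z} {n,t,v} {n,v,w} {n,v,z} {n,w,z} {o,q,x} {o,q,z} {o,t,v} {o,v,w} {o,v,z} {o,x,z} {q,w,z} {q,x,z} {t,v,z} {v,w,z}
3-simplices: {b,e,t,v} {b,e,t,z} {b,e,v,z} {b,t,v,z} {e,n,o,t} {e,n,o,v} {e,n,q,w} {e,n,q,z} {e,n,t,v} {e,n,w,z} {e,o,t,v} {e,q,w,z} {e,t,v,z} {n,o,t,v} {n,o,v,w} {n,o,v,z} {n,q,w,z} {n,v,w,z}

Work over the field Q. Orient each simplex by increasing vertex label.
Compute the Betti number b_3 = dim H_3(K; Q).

b_3=3

n_0=10 n_1=33 n_2=43 n_3=18  [Q]
∂1: piv[be,bn,bt,bv,bz,eo,eq,ew,ox] rk=9  ker:en,et,ev,ez,no,nq,nt,nv,nw,nz,oq,ot,ov,ow,oz,qw,qx,qz,tv,tz,vw,vz,wz,xz
∂2: piv[ben,bet,bev,bez,bnt,bnz,btv,btz,bvz,eno,enq,env,enw,eot,eov,eqw,eqz,ewz,now,noz,nvw,oqx,oqz,oxz] rk=24  ker:ent,enz,etv,etz,evz,not,nov,nqw,nqz,ntv,nvz,nwz,otv,ovw,ovz,qwz,qxz,tvz,vwz
∂3: piv[betv,betz,bevz,btvz,enot,enov,enqw,enqz,entv,enwz,eotv,eqwz,novw,novz,nvwz] rk=15  ker:etvz,notv,nqwz
b_3=(18−15)−0=3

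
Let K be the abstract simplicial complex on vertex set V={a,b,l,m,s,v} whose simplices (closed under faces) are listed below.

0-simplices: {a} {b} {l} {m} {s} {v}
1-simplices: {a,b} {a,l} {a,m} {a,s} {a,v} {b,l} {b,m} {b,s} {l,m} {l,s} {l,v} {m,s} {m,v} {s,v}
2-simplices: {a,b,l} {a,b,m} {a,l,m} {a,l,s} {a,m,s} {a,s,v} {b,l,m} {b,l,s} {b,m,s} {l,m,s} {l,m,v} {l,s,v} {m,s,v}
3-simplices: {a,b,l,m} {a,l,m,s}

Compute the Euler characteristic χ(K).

n_0=6 n_1=14 n_2=13 n_3=2
χ=+6−14+13−2=3

χ(K)=3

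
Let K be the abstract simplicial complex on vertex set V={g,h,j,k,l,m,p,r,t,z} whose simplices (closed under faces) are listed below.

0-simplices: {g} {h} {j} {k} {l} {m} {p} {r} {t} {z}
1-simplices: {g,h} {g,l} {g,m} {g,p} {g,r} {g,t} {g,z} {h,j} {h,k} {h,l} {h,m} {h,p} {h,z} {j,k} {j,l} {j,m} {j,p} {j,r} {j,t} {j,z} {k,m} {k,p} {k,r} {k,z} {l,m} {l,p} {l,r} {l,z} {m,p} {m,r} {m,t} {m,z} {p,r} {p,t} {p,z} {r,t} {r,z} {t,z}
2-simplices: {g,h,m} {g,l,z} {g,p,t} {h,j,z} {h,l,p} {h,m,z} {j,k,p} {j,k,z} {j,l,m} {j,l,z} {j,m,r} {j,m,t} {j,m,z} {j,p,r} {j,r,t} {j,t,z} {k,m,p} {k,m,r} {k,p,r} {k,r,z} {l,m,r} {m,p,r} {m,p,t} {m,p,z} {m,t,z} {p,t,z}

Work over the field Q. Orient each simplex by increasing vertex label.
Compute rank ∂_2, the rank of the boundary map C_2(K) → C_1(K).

rank∂_2=23

n_0=10 n_1=38 n_2=26  [Q]
∂1: piv[gh,gl,gm,gp,gr,gt,gz,hj,hk] rk=9  ker:hl,hm,hp,hz,jk,jl,jm,jp,jr,jt,jz,km,kp,kr,kz,lm,lp,lr,lz,mp,mr,mt,mz,pr,pt,pz,rt,rz,tz
∂2: piv[ghm,glz,gpt,hjz,hlp,hmz,jkp,jkz,jlm,jlz,jmr,jmt,jmz,jpr,jrt,jtz,kmp,kmr,kpr,krz,lmr,mpt,mpz] rk=23  ker:mpr,mtz,ptz
rk∂_2=23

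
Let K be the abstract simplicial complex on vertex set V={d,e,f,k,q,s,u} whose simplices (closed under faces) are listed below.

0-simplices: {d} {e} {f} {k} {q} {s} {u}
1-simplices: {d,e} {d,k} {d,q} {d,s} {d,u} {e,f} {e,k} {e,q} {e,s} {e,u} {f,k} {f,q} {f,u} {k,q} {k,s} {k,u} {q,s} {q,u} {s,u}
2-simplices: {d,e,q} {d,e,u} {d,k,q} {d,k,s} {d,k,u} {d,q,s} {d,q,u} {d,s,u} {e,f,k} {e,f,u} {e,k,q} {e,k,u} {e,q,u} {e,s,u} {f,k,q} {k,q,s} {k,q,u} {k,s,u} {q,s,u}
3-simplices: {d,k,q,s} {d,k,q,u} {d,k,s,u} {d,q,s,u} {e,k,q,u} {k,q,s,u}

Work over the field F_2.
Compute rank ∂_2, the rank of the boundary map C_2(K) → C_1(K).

n_0=7 n_1=19 n_2=19 n_3=6  [Z2]
∂1: piv[de,dk,dq,ds,du,ef] rk=6  ker:ek,eq,es,eu,fk,fq,fu,kq,ks,ku,qs,qu,su
∂2: piv[deq,deu,dkq,dks,dku,dqs,dqu,dsu,efk,efu,ekq,esu,fkq] rk=13  ker:eku,equ,kqs,kqu,ksu,qsu
∂3: piv[dkqs,dkqu,dksu,dqsu,ekqu] rk=5  ker:kqsu
rk∂_2=13

rank∂_2=13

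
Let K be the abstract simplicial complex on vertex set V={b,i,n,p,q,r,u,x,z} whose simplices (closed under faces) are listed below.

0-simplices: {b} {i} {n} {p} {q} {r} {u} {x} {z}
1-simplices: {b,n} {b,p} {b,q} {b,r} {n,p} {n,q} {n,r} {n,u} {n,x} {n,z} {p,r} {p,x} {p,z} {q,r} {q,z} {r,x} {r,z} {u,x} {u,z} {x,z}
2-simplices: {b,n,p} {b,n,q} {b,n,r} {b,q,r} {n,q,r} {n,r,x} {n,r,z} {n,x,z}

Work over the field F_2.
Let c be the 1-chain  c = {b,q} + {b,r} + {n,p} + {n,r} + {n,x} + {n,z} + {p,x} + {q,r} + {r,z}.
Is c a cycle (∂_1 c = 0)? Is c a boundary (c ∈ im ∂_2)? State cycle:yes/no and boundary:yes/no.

n_0=9 n_1=20 n_2=8  [Z2]
∂1: piv[bn,bp,bq,br,nu,nx,nz] rk=7  ker:np,nq,nr,pr,px,pz,qr,qz,rx,rz,ux,uz,xz
∂2: piv[bnp,bnq,bnr,bqr,nrx,nrz,nxz] rk=7  ker:nqr
∂1c = 0
c vs im∂2: residual ≠ 0 ⇒ not boundary

cycle:yes boundary:no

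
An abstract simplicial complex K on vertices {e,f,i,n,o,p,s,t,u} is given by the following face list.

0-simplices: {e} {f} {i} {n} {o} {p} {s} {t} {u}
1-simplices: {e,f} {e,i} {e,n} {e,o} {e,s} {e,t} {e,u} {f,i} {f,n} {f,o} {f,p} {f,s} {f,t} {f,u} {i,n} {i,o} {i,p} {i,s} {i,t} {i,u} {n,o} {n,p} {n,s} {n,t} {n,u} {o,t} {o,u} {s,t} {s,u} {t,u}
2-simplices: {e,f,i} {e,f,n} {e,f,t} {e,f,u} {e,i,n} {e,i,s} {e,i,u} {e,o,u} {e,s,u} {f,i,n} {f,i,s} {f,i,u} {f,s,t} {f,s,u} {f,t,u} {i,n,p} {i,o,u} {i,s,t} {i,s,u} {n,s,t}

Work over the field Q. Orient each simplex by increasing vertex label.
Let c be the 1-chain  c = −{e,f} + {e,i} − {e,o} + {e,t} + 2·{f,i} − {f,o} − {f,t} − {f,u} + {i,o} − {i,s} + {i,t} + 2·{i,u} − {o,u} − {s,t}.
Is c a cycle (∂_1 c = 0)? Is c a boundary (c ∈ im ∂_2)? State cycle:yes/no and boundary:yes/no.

cycle:yes boundary:no

n_0=9 n_1=30 n_2=20  [Q]
∂1: piv[ef,ei,en,eo,es,et,eu,fp] rk=8  ker:fi,fn,fo,fs,ft,fu,in,io,ip,is,it,iu,no,np,ns,nt,nu,ot,ou,st,su,tu
∂2: piv[efi,efn,eft,efu,ein,eis,eiu,eou,esu,fis,fst,ftu,inp,iou,ist,nst] rk=16  ker:fin,fiu,fsu,isu
∂1c = 0
c vs im∂2: residual ≠ 0 ⇒ not boundary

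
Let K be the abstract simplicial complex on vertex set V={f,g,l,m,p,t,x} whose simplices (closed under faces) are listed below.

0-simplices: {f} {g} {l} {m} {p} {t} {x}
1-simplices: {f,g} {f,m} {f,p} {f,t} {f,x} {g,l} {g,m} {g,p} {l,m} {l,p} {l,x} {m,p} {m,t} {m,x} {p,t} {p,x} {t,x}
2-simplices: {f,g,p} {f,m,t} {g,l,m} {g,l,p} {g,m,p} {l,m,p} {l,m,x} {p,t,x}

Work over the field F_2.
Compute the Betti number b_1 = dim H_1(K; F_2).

n_0=7 n_1=17 n_2=8  [Z2]
∂1: piv[fg,fm,fp,ft,fx,gl] rk=6  ker:gm,gp,lm,lp,lx,mp,mt,mx,pt,px,tx
∂2: piv[fgp,fmt,glm,glp,gmp,lmx,ptx] rk=7  ker:lmp
b_1=(17−6)−7=4

b_1=4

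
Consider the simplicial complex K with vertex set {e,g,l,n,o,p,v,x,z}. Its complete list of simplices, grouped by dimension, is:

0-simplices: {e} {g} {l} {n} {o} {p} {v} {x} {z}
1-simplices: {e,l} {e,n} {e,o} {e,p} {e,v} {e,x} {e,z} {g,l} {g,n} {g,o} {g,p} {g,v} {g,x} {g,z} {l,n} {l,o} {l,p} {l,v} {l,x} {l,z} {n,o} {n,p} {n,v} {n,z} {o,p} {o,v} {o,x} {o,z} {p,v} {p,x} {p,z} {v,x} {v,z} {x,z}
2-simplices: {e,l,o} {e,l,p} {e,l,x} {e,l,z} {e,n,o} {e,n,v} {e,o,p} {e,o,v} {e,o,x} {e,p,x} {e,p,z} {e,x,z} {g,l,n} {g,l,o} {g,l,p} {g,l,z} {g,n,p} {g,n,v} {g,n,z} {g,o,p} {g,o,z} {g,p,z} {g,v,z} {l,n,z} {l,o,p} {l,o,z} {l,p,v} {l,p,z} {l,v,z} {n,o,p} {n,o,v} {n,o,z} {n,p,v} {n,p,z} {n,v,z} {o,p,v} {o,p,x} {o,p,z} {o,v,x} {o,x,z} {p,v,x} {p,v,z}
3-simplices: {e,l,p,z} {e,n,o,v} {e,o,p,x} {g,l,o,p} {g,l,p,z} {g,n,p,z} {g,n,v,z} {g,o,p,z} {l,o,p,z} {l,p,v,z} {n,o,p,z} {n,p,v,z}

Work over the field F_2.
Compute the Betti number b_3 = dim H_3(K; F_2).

n_0=9 n_1=34 n_2=42 n_3=12  [Z2]
∂1: piv[el,en,eo,ep,ev,ex,ez,gl] rk=8  ker:gn,go,gp,gv,gx,gz,ln,lo,lp,lv,lx,lz,no,np,nv,nz,op,ov,ox,oz,pv,px,pz,vx,vz,xz
∂2: piv[elo,elp,elx,elz,eno,env,eop,eov,eox,epx,epz,exz,gln,glo,glp,glz,gnp,gnv,gnz,goz,gvz,lpv,lvz,nop,ovx] rk=25  ker:gop,gpz,lnz,lop,loz,lpz,nov,noz,npv,npz,nvz,opv,opx,opz,oxz,pvx,pvz
∂3: piv[elpz,enov,eopx,glop,glpz,gnpz,gnvz,gopz,lopz,lpvz,nopz,npvz] rk=12
b_3=(12−12)−0=0

b_3=0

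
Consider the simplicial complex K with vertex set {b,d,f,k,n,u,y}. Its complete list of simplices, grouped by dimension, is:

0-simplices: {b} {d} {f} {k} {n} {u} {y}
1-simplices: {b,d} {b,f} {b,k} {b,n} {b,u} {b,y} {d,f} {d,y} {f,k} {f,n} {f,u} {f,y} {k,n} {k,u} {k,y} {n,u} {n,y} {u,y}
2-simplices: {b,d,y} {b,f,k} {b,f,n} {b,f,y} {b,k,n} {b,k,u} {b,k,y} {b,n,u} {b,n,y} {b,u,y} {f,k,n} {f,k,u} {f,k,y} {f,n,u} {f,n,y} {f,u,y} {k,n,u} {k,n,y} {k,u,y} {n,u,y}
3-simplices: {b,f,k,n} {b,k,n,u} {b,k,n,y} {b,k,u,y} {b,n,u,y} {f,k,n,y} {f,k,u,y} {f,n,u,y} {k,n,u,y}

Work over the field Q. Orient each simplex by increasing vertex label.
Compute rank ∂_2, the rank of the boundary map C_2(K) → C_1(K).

rank∂_2=11

n_0=7 n_1=18 n_2=20 n_3=9  [Q]
∂1: piv[bd,bf,bk,bn,bu,by] rk=6  ker:df,dy,fk,fn,fu,fy,kn,ku,ky,nu,ny,uy
∂2: piv[bdy,bfk,bfn,bfy,bkn,bku,bky,bnu,bny,buy,fku] rk=11  ker:fkn,fky,fnu,fny,fuy,knu,kny,kuy,nuy
∂3: piv[bfkn,bknu,bkny,bkuy,bnuy,fkny,fkuy,fnuy] rk=8  ker:knuy
rk∂_2=11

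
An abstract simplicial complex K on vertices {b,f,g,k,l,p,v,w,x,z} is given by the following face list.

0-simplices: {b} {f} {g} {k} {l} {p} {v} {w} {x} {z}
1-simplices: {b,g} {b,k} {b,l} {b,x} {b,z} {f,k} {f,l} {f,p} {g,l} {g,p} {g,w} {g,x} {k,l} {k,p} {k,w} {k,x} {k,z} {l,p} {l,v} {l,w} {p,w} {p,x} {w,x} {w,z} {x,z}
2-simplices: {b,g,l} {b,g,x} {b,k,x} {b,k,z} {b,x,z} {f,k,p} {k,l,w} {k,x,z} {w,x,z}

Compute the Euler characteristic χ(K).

χ(K)=-6

n_0=10 n_1=25 n_2=9
χ=+10−25+9=-6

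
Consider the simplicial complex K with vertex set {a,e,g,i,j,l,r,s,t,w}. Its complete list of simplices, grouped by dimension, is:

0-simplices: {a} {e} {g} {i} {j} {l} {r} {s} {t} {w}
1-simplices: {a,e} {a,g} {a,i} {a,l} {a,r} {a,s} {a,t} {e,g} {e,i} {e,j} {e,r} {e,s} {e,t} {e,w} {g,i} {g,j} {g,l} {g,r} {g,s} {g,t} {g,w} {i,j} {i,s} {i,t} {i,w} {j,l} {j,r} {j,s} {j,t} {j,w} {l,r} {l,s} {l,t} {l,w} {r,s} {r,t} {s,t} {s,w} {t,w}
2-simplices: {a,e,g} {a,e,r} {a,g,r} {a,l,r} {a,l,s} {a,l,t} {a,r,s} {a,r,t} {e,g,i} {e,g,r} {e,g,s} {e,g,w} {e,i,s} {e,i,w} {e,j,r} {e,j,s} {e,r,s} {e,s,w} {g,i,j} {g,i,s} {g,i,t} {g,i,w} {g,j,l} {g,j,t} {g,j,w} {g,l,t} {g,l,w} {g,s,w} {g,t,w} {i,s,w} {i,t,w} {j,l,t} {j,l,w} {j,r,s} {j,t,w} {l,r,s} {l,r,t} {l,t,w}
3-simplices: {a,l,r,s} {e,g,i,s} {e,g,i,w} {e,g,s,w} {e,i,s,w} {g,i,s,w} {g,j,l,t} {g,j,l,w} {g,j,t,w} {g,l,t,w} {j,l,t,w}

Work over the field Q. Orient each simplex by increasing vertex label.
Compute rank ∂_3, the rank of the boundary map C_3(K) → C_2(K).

n_0=10 n_1=39 n_2=38 n_3=11  [Q]
∂1: piv[ae,ag,ai,al,ar,as,at,ej,ew] rk=9  ker:eg,ei,er,es,et,gi,gj,gl,gr,gs,gt,gw,ij,is,it,iw,jl,jr,js,jt,jw,lr,ls,lt,lw,rs,rt,st,sw,tw
∂2: piv[aeg,aer,agr,alr,als,alt,ars,art,egi,egs,egw,eis,eiw,ejr,ejs,ers,esw,gij,git,gjl,gjt,gjw,glt,glw,gtw] rk=25  ker:egr,gis,giw,gsw,isw,itw,jlt,jlw,jrs,jtw,lrs,lrt,ltw
∂3: piv[alrs,egis,egiw,egsw,eisw,gjlt,gjlw,gjtw,gltw] rk=9  ker:gisw,jltw
rk∂_3=9

rank∂_3=9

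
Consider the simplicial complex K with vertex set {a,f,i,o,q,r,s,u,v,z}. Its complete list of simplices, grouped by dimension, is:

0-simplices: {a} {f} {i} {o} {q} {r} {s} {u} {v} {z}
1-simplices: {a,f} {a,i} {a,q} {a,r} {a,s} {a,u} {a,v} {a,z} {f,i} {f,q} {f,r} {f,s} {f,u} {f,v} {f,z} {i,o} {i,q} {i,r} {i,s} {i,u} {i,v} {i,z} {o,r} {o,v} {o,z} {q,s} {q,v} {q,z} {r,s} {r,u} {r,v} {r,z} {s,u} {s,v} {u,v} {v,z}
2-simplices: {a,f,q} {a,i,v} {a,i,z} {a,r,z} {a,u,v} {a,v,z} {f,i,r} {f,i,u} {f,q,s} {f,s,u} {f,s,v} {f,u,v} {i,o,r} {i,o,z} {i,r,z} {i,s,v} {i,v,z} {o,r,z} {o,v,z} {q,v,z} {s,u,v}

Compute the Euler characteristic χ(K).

n_0=10 n_1=36 n_2=21
χ=+10−36+21=-5

χ(K)=-5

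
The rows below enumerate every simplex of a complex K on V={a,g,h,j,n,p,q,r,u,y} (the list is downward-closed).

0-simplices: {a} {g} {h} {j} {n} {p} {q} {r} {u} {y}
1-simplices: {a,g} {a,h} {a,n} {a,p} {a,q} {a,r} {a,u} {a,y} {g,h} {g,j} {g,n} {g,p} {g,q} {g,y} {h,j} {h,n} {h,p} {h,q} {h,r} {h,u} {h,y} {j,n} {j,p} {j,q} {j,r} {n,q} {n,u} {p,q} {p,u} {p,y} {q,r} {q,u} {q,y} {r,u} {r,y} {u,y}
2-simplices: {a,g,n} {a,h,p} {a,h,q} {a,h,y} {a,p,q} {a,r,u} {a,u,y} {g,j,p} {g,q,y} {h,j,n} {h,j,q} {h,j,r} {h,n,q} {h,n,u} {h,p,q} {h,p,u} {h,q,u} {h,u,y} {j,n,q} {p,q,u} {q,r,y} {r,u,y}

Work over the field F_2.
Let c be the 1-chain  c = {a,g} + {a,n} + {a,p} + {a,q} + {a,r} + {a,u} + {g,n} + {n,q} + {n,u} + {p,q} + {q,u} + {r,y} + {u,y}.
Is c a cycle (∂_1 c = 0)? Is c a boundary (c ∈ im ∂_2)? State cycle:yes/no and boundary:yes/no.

n_0=10 n_1=36 n_2=22  [Z2]
∂1: piv[ag,ah,an,ap,aq,ar,au,ay,gj] rk=9  ker:gh,gn,gp,gq,gy,hj,hn,hp,hq,hr,hu,hy,jn,jp,jq,jr,nq,nu,pq,pu,py,qr,qu,qy,ru,ry,uy
∂2: piv[agn,ahp,ahq,ahy,apq,aru,auy,gjp,gqy,hjn,hjq,hjr,hnq,hnu,hpu,hqu,huy,qry,ruy] rk=19  ker:hpq,jnq,pqu
∂1c = 0
c vs im∂2: reduces to 0 ⇒ boundary

cycle:yes boundary:yes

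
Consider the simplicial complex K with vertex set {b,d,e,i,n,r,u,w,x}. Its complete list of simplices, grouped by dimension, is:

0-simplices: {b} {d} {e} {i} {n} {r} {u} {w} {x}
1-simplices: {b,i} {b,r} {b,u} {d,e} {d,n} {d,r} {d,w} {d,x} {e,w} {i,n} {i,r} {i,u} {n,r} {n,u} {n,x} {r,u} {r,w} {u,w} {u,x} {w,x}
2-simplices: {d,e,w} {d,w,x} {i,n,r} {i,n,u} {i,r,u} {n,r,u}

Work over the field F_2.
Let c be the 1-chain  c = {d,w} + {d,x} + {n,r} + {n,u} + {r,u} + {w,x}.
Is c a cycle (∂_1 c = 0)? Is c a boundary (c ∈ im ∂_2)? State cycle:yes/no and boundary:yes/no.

n_0=9 n_1=20 n_2=6  [Z2]
∂1: piv[bi,br,bu,de,dn,dr,dw,dx] rk=8  ker:ew,in,ir,iu,nr,nu,nx,ru,rw,uw,ux,wx
∂2: piv[dew,dwx,inr,inu,iru] rk=5  ker:nru
∂1c = 0
c vs im∂2: reduces to 0 ⇒ boundary

cycle:yes boundary:yes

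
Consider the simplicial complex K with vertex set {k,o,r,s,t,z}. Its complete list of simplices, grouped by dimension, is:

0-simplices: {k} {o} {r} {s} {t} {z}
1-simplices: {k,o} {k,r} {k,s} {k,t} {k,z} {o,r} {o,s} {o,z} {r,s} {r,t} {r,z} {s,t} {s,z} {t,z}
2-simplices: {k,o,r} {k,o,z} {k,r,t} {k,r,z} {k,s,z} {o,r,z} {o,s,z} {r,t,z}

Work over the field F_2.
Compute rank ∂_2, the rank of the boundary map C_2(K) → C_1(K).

rank∂_2=7

n_0=6 n_1=14 n_2=8  [Z2]
∂1: piv[ko,kr,ks,kt,kz] rk=5  ker:or,os,oz,rs,rt,rz,st,sz,tz
∂2: piv[kor,koz,krt,krz,ksz,osz,rtz] rk=7  ker:orz
rk∂_2=7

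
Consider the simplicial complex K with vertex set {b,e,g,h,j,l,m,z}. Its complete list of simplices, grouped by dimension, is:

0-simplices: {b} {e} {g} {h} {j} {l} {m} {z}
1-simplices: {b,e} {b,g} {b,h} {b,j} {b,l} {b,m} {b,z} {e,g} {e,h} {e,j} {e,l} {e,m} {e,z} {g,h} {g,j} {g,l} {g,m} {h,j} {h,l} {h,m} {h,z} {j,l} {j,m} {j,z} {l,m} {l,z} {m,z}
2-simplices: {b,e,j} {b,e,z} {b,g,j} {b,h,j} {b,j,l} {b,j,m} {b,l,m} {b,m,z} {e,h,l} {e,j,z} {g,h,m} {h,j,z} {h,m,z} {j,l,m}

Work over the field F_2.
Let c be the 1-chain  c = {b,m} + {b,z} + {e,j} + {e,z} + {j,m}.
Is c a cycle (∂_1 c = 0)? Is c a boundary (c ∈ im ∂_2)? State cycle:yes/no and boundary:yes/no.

cycle:yes boundary:yes

n_0=8 n_1=27 n_2=14  [Z2]
∂1: piv[be,bg,bh,bj,bl,bm,bz] rk=7  ker:eg,eh,ej,el,em,ez,gh,gj,gl,gm,hj,hl,hm,hz,jl,jm,jz,lm,lz,mz
∂2: piv[bej,bez,bgj,bhj,bjl,bjm,blm,bmz,ehl,ejz,ghm,hjz,hmz] rk=13  ker:jlm
∂1c = 0
c vs im∂2: reduces to 0 ⇒ boundary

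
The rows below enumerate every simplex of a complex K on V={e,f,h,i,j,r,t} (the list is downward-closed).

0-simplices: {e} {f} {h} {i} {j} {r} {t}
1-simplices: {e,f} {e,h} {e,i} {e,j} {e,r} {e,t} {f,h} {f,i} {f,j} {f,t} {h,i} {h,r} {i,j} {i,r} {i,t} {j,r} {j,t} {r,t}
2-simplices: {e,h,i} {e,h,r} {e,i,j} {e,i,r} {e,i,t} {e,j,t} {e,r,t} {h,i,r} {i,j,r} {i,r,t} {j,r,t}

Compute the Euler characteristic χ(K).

n_0=7 n_1=18 n_2=11
χ=+7−18+11=0

χ(K)=0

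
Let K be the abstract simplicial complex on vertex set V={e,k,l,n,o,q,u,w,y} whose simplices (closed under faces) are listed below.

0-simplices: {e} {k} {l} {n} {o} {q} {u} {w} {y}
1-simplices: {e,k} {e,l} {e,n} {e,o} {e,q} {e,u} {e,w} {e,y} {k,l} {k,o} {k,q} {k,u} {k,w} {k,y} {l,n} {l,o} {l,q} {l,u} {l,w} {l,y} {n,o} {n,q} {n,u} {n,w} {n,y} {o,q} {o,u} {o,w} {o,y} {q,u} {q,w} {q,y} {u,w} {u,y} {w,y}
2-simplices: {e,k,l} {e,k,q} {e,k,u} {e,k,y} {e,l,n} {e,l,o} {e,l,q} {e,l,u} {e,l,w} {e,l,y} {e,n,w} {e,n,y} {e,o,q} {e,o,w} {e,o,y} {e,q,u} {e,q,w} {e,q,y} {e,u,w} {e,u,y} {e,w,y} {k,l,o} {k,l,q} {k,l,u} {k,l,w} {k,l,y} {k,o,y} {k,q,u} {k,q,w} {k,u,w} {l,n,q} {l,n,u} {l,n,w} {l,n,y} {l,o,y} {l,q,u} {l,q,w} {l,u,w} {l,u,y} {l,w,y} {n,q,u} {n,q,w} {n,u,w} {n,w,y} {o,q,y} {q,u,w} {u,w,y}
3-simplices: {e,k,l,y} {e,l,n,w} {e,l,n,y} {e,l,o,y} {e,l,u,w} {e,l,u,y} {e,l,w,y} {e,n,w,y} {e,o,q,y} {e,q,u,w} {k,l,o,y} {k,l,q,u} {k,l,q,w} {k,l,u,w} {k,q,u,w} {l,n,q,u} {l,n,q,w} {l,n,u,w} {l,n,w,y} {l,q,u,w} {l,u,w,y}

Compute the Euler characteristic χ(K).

χ(K)=0

n_0=9 n_1=35 n_2=47 n_3=21
χ=+9−35+47−21=0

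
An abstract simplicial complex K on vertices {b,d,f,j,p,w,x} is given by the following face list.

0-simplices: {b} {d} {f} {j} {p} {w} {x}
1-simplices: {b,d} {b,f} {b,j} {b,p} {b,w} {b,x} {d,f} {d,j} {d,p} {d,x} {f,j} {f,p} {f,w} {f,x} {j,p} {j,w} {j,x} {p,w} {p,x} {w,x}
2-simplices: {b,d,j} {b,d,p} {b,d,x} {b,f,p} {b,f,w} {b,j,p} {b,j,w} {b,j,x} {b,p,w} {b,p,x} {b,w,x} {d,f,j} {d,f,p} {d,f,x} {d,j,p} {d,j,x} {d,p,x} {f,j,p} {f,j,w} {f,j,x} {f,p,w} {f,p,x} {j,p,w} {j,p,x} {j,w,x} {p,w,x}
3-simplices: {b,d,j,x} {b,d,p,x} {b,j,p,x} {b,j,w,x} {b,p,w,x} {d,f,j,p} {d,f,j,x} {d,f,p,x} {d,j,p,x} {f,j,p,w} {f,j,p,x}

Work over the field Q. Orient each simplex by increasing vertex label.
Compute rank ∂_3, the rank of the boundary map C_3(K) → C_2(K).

rank∂_3=10

n_0=7 n_1=20 n_2=26 n_3=11  [Q]
∂1: piv[bd,bf,bj,bp,bw,bx] rk=6  ker:df,dj,dp,dx,fj,fp,fw,fx,jp,jw,jx,pw,px,wx
∂2: piv[bdj,bdp,bdx,bfp,bfw,bjp,bjw,bjx,bpw,bpx,bwx,dfj,dfp,dfx] rk=14  ker:djp,djx,dpx,fjp,fjw,fjx,fpw,fpx,jpw,jpx,jwx,pwx
∂3: piv[bdjx,bdpx,bjpx,bjwx,bpwx,dfjp,dfjx,dfpx,djpx,fjpw] rk=10  ker:fjpx
rk∂_3=10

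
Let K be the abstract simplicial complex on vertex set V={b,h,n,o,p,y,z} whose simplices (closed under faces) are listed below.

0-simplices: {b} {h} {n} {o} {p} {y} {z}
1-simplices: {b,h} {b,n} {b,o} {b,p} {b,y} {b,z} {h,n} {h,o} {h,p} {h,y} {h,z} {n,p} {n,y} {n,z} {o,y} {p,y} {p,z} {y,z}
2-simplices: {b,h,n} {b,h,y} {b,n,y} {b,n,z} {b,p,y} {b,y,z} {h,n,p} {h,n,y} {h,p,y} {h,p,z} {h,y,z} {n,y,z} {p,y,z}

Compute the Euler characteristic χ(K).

χ(K)=2

n_0=7 n_1=18 n_2=13
χ=+7−18+13=2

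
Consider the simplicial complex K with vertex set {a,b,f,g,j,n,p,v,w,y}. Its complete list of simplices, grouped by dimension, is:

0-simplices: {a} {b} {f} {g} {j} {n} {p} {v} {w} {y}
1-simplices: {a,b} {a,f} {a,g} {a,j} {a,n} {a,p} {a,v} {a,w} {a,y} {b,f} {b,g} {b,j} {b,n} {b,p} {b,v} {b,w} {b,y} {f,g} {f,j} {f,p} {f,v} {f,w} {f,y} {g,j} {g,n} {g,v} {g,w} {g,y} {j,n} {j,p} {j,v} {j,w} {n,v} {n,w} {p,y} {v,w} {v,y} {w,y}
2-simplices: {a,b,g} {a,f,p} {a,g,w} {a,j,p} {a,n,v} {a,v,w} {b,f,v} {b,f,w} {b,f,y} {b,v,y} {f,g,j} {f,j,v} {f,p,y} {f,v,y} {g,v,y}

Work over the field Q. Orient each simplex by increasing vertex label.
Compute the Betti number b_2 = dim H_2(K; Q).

b_2=1

n_0=10 n_1=38 n_2=15  [Q]
∂1: piv[ab,af,ag,aj,an,ap,av,aw,ay] rk=9  ker:bf,bg,bj,bn,bp,bv,bw,by,fg,fj,fp,fv,fw,fy,gj,gn,gv,gw,gy,jn,jp,jv,jw,nv,nw,py,vw,vy,wy
∂2: piv[abg,afp,agw,ajp,anv,avw,bfv,bfw,bfy,bvy,fgj,fjv,fpy,gvy] rk=14  ker:fvy
b_2=(15−14)−0=1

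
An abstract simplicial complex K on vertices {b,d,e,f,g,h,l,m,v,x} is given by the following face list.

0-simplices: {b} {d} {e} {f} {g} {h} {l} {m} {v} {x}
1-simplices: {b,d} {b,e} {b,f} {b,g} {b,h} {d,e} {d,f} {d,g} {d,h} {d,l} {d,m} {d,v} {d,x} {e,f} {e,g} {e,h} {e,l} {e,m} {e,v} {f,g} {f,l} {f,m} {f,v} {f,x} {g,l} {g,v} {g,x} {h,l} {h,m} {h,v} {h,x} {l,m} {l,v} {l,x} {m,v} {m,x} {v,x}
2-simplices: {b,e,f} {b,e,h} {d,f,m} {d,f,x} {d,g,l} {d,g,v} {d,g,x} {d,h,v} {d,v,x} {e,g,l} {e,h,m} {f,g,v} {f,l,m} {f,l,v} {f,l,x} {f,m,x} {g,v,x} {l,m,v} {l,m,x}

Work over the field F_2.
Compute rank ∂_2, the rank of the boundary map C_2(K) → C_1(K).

n_0=10 n_1=37 n_2=19  [Z2]
∂1: piv[bd,be,bf,bg,bh,dl,dm,dv,dx] rk=9  ker:de,df,dg,dh,ef,eg,eh,el,em,ev,fg,fl,fm,fv,fx,gl,gv,gx,hl,hm,hv,hx,lm,lv,lx,mv,mx,vx
∂2: piv[bef,beh,dfm,dfx,dgl,dgv,dgx,dhv,dvx,egl,ehm,fgv,flm,flv,flx,fmx,lmv] rk=17  ker:gvx,lmx
rk∂_2=17

rank∂_2=17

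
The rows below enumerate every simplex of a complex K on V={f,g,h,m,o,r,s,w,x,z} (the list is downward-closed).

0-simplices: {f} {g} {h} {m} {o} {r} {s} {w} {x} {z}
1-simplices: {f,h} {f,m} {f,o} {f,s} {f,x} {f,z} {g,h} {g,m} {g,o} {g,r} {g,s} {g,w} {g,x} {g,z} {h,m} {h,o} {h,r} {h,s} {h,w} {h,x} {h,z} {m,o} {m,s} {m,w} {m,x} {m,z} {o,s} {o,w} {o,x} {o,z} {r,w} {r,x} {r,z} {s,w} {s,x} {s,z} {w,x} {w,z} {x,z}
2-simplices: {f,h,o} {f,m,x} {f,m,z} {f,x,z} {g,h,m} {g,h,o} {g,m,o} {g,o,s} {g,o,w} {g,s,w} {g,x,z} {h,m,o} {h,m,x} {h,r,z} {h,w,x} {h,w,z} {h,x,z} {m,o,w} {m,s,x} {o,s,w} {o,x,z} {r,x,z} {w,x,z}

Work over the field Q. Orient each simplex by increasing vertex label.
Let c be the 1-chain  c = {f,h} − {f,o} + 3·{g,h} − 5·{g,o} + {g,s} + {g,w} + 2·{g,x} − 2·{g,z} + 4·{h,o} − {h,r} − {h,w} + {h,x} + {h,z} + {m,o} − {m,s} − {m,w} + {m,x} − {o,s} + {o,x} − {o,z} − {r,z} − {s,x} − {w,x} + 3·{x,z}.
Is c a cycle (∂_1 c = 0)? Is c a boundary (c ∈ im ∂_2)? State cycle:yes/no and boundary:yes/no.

cycle:yes boundary:yes

n_0=10 n_1=39 n_2=23  [Q]
∂1: piv[fh,fm,fo,fs,fx,fz,gh,gr,gw] rk=9  ker:gm,go,gs,gx,gz,hm,ho,hr,hs,hw,hx,hz,mo,ms,mw,mx,mz,os,ow,ox,oz,rw,rx,rz,sw,sx,sz,wx,wz,xz
∂2: piv[fho,fmx,fmz,fxz,ghm,gho,gmo,gos,gow,gsw,gxz,hmx,hrz,hwx,hwz,hxz,mow,msx,oxz,rxz] rk=20  ker:hmo,osw,wxz
∂1c = 0
c vs im∂2: reduces to 0 ⇒ boundary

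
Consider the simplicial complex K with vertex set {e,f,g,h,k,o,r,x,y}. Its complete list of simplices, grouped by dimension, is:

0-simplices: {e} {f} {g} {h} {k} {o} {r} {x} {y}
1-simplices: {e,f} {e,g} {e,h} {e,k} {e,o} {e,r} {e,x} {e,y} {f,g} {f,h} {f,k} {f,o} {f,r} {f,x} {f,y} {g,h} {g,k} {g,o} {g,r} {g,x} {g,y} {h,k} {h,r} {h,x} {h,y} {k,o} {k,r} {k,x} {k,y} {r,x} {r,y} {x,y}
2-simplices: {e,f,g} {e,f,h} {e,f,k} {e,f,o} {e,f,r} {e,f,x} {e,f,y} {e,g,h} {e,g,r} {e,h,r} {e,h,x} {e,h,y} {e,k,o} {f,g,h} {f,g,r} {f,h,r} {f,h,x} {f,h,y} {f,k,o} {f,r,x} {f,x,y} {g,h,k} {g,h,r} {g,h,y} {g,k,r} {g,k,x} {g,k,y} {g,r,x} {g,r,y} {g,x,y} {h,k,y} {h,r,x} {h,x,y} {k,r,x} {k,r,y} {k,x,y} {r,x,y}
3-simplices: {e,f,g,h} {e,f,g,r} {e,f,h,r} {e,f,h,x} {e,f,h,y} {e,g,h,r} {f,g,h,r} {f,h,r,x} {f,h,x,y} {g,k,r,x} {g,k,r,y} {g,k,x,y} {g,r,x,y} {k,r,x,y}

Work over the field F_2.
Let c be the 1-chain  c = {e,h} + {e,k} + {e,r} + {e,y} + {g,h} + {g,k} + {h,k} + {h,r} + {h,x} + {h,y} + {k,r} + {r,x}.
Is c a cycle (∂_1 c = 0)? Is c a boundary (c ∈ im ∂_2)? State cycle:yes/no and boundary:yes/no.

cycle:yes boundary:no

n_0=9 n_1=32 n_2=37 n_3=14  [Z2]
∂1: piv[ef,eg,eh,ek,eo,er,ex,ey] rk=8  ker:fg,fh,fk,fo,fr,fx,fy,gh,gk,go,gr,gx,gy,hk,hr,hx,hy,ko,kr,kx,ky,rx,ry,xy
∂2: piv[efg,efh,efk,efo,efr,efx,efy,egh,egr,ehr,ehx,ehy,eko,frx,fxy,ghk,ghy,gkr,gkx,gky,grx,gry] rk=22  ker:fgh,fgr,fhr,fhx,fhy,fko,ghr,gxy,hky,hrx,hxy,krx,kry,kxy,rxy
∂3: piv[efgh,efgr,efhr,efhx,efhy,eghr,fhrx,fhxy,gkrx,gkry,gkxy,grxy] rk=12  ker:fghr,krxy
∂1c = 0
c vs im∂2: residual ≠ 0 ⇒ not boundary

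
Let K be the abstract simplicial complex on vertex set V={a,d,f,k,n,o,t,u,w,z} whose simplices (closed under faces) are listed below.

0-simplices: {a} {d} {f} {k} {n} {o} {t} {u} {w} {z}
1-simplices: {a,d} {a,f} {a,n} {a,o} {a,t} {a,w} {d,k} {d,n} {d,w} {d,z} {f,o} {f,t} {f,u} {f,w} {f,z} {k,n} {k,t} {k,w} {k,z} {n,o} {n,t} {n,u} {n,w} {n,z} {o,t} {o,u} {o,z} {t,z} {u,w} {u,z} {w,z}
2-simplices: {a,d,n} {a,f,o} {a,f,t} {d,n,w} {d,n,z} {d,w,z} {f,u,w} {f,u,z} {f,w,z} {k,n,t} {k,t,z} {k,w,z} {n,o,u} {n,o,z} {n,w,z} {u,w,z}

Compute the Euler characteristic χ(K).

n_0=10 n_1=31 n_2=16
χ=+10−31+16=-5

χ(K)=-5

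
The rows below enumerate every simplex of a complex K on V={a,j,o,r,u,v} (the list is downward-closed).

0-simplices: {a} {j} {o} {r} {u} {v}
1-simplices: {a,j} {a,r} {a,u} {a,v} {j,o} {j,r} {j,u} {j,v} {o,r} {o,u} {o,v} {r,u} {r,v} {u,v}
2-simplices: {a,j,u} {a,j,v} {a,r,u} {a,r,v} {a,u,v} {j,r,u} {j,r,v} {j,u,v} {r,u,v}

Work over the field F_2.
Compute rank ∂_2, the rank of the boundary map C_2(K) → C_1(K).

n_0=6 n_1=14 n_2=9  [Z2]
∂1: piv[aj,ar,au,av,jo] rk=5  ker:jr,ju,jv,or,ou,ov,ru,rv,uv
∂2: piv[aju,ajv,aru,arv,auv,jru] rk=6  ker:jrv,juv,ruv
rk∂_2=6

rank∂_2=6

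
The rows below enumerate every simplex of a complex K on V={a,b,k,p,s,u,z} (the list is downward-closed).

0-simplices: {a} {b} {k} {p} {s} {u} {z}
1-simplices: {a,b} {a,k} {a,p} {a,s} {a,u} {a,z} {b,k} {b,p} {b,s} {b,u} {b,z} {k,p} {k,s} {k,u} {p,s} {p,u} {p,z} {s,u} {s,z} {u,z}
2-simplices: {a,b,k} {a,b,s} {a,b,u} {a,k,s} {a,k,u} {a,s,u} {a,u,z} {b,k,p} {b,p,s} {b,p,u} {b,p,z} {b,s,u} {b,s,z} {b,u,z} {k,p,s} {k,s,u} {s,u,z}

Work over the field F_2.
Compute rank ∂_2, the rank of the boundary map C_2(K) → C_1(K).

rank∂_2=13

n_0=7 n_1=20 n_2=17  [Z2]
∂1: piv[ab,ak,ap,as,au,az] rk=6  ker:bk,bp,bs,bu,bz,kp,ks,ku,ps,pu,pz,su,sz,uz
∂2: piv[abk,abs,abu,aks,aku,asu,auz,bkp,bps,bpu,bpz,bsz,buz] rk=13  ker:bsu,kps,ksu,suz
rk∂_2=13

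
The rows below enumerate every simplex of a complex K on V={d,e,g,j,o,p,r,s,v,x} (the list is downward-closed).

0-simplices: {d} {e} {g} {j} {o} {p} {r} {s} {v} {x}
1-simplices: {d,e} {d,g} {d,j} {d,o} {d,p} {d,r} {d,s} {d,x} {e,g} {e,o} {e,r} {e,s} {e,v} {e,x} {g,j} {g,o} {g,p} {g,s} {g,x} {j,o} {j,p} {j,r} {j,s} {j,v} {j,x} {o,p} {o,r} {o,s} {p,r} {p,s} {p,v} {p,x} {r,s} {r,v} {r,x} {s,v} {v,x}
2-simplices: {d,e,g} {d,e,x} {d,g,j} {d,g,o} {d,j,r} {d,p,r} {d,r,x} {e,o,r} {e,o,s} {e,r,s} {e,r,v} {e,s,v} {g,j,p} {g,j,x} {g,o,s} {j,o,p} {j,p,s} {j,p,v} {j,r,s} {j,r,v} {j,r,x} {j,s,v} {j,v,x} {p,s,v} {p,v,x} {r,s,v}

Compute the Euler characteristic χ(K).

χ(K)=-1

n_0=10 n_1=37 n_2=26
χ=+10−37+26=-1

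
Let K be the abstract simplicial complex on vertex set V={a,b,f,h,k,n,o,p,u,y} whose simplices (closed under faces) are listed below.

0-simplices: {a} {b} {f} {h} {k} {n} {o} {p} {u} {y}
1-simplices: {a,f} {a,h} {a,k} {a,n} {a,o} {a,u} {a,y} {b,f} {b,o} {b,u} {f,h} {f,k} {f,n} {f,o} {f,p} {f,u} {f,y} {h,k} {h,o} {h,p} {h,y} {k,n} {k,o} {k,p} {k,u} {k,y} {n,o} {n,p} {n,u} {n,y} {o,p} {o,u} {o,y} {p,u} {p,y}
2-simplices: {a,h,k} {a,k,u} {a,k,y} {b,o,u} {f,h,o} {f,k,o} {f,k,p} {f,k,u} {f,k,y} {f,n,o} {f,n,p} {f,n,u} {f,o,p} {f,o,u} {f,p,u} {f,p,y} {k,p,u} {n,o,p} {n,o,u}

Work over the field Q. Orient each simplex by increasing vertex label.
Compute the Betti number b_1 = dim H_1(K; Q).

n_0=10 n_1=35 n_2=19  [Q]
∂1: piv[af,ah,ak,an,ao,au,ay,bf,fp] rk=9  ker:bo,bu,fh,fk,fn,fo,fu,fy,hk,ho,hp,hy,kn,ko,kp,ku,ky,no,np,nu,ny,op,ou,oy,pu,py
∂2: piv[ahk,aku,aky,bou,fho,fko,fkp,fku,fky,fno,fnp,fnu,fop,fou,fpu,fpy] rk=16  ker:kpu,nop,nou
b_1=(35−9)−16=10

b_1=10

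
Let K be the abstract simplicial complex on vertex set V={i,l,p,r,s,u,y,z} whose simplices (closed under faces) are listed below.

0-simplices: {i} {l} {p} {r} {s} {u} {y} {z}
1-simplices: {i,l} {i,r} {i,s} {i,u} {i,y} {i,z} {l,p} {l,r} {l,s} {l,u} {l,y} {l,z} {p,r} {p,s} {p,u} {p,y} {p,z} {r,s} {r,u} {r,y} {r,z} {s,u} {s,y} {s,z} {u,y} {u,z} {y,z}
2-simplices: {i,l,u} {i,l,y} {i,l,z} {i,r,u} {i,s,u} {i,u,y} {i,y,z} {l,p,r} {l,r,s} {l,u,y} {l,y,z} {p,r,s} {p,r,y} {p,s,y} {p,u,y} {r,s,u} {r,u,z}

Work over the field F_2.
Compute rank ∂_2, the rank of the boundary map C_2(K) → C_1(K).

rank∂_2=15

n_0=8 n_1=27 n_2=17  [Z2]
∂1: piv[il,ir,is,iu,iy,iz,lp] rk=7  ker:lr,ls,lu,ly,lz,pr,ps,pu,py,pz,rs,ru,ry,rz,su,sy,sz,uy,uz,yz
∂2: piv[ilu,ily,ilz,iru,isu,iuy,iyz,lpr,lrs,prs,pry,psy,puy,rsu,ruz] rk=15  ker:luy,lyz
rk∂_2=15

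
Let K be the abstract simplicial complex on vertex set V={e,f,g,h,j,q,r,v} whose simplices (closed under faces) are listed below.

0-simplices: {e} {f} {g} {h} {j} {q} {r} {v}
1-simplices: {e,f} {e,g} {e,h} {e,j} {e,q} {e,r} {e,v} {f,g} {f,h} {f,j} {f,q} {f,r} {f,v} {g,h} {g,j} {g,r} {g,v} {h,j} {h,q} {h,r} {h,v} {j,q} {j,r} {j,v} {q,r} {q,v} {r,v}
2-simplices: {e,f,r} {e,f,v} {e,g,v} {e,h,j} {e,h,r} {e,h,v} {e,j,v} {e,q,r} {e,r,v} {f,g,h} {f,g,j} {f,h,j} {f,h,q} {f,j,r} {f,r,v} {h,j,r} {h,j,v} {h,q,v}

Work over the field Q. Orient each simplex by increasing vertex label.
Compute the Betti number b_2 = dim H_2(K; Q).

n_0=8 n_1=27 n_2=18  [Q]
∂1: piv[ef,eg,eh,ej,eq,er,ev] rk=7  ker:fg,fh,fj,fq,fr,fv,gh,gj,gr,gv,hj,hq,hr,hv,jq,jr,jv,qr,qv,rv
∂2: piv[efr,efv,egv,ehj,ehr,ehv,ejv,eqr,erv,fgh,fgj,fhj,fhq,fjr,hjr,hqv] rk=16  ker:frv,hjv
b_2=(18−16)−0=2

b_2=2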